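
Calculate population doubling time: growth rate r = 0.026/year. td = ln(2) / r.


td = ln(2) / 0.026 = 0.693147 / 0.026 = 26.6595 ≈ 26.7 years

26.7 years


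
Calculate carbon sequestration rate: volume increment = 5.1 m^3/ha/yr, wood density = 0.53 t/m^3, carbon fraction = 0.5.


C = 5.1 * 0.53 * 0.5 = 1.3515 ≈ 1.35 t C/ha/yr

1.35 t C/ha/yr


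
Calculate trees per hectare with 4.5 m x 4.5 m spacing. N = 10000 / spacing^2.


N = 10000 / 4.5^2 = 10000 / 20.25 = 493.827 ≈ 494 trees/ha

494 trees/ha


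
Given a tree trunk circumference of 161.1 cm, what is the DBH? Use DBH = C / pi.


DBH = C / pi = 161.1 / 3.141593 = 51.2797 ≈ 51.28 cm

51.28 cm


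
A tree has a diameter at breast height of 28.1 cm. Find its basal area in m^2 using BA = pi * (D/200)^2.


D/200 = 28.1/200 = 0.1405 m
(D/200)^2 = 0.1405^2 = 0.01974025
BA = 3.141593 * 0.01974025 = 0.0620158 ≈ 0.0620 m^2

0.0620 m^2


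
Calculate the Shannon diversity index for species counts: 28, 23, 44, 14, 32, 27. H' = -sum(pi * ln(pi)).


Total N = 28 + 23 + 44 + 14 + 32 + 27 = 168
Per-species terms:
  p = 28/168 = 0.166667; ln(p) = -1.791757; p*ln(p) = 0.166667 * (-1.791757) = -0.298627
  p = 23/168 = 0.136905; ln(p) = -1.988468; p*ln(p) = 0.136905 * (-1.988468) = -0.272231
  p = 44/168 = 0.261905; ln(p) = -1.339773; p*ln(p) = 0.261905 * (-1.339773) = -0.350893
  p = 14/168 = 0.083333; ln(p) = -2.484911; p*ln(p) = 0.083333 * (-2.484911) = -0.207075
  p = 32/168 = 0.190476; ln(p) = -1.658229; p*ln(p) = 0.190476 * (-1.658229) = -0.315853
  p = 27/168 = 0.160714; ln(p) = -1.828129; p*ln(p) = 0.160714 * (-1.828129) = -0.293806
sum(p*ln(p)) = (-0.298627) + (-0.272231) + (-0.350893) + (-0.207075) + (-0.315853) + (-0.293806) = -1.738485
H' = -(-1.738485) = 1.738485 ≈ 1.7385

1.7385


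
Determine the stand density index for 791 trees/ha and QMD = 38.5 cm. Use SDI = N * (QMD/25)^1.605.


QMD/25 = 38.5/25 = 1.54
(1.54)^1.605 = exp(1.605 * ln(1.54)) = exp(1.605 * 0.431782) = exp(0.693010) = 1.99973
SDI = 791 * 1.99973 = 1581.79 ≈ 1582

1582


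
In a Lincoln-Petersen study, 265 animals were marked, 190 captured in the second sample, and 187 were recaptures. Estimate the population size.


N = M * C / R = 265 * 190 / 187 = 50350 / 187 = 269.25 ≈ 269

269 individuals


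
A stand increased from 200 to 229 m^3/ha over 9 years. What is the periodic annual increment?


PAI = (V2 - V1) / period = (229 - 200) / 9 = 29 / 9 = 3.2222 ≈ 3.22 m^3/ha/yr

3.22 m^3/ha/yr


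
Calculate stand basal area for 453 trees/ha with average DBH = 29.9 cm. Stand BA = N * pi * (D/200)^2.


(D/200)^2 = (29.9/200)^2 = 0.1495^2 = 0.02235025
Individual BA = 3.141593 * 0.02235025 = 0.0702154 m^2
Stand BA = 453 * 0.0702154 = 31.8076 ≈ 31.81 m^2/ha

31.81 m^2/ha


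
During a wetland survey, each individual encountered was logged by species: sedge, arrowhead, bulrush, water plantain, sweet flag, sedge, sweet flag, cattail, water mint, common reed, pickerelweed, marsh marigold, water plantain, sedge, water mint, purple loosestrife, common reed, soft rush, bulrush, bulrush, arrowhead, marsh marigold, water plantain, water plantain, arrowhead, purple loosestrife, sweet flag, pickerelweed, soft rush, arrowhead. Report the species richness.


Total individuals logged = 30
Distinct species (count of individuals): sedge (3), arrowhead (4), bulrush (3), water plantain (4), sweet flag (3), cattail (1), water mint (2), common reed (2), pickerelweed (2), marsh marigold (2), purple loosestrife (2), soft rush (2)
Species richness = number of distinct species = 12

12


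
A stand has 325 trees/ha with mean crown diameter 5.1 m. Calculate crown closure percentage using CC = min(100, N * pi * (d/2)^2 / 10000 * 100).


(d/2)^2 = (5.1/2)^2 = 2.55^2 = 6.5025
Crown area = 3.141593 * 6.5025 = 20.4282 m^2
N * area / 10000 * 100 = 325 * 20.4282 / 10000 * 100 = 66.3917
CC = min(100, 66.3917) = 66.3917 ≈ 66.4%

66.4%


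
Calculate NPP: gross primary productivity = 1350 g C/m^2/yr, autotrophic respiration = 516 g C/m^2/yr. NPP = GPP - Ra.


NPP = GPP - Ra = 1350 - 516 = 834 g C/m^2/yr

834 g C/m^2/yr


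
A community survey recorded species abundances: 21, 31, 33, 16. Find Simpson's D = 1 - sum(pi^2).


Total N = 21 + 31 + 33 + 16 = 101
Per-species terms:
  p = 21/101 = 0.207921; p^2 = 0.207921^2 = 0.043231
  p = 31/101 = 0.306931; p^2 = 0.306931^2 = 0.094207
  p = 33/101 = 0.326733; p^2 = 0.326733^2 = 0.106754
  p = 16/101 = 0.158416; p^2 = 0.158416^2 = 0.025096
sum(p^2) = 0.043231 + 0.094207 + 0.106754 + 0.025096 = 0.269288
D = 1 - 0.269288 = 0.730712 ≈ 0.7307

0.7307


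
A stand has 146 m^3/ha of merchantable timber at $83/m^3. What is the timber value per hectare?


Value = 146 * 83 = $12118/ha

$12118/ha


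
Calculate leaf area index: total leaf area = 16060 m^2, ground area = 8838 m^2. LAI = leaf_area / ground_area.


LAI = 16060 / 8838 = 1.8172 ≈ 1.82

1.82


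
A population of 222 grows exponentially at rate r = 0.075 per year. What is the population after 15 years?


r*t = 0.075 * 15 = 1.125
exp(1.125) = 3.08022
N = 222 * 3.08022 = 683.809 ≈ 684

684


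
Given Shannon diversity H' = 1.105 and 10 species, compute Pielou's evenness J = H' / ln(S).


ln(10) = 2.30259
J = H' / ln(S) = 1.105 / 2.30259 = 0.479894 ≈ 0.4799

0.4799


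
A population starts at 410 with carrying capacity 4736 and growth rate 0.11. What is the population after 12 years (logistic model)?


(K - N0)/N0 = (4736 - 410)/410 = 4326/410 = 10.5512
r*t = 0.11 * 12 = 1.32; exp(-1.32) = 0.267135
10.5512 * 0.267135 = 2.81859
1 + 2.81859 = 3.81859
N = 4736 / 3.81859 = 1240.25 ≈ 1240

1240


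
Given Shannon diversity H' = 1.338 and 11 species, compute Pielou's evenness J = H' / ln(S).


ln(11) = 2.39790
J = H' / ln(S) = 1.338 / 2.39790 = 0.557988 ≈ 0.5580

0.5580


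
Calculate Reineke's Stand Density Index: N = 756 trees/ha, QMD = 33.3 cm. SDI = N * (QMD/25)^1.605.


QMD/25 = 33.3/25 = 1.332
(1.332)^1.605 = exp(1.605 * ln(1.332)) = exp(1.605 * 0.286682) = exp(0.460125) = 1.58427
SDI = 756 * 1.58427 = 1197.71 ≈ 1198

1198


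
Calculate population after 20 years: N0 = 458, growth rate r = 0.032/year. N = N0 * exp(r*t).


r*t = 0.032 * 20 = 0.64
exp(0.64) = 1.89648
N = 458 * 1.89648 = 868.588 ≈ 869

869


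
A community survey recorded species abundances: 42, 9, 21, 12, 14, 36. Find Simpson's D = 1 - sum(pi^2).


Total N = 42 + 9 + 21 + 12 + 14 + 36 = 134
Per-species terms:
  p = 42/134 = 0.313433; p^2 = 0.313433^2 = 0.098240
  p = 9/134 = 0.067164; p^2 = 0.067164^2 = 0.004511
  p = 21/134 = 0.156716; p^2 = 0.156716^2 = 0.024560
  p = 12/134 = 0.089552; p^2 = 0.089552^2 = 0.008020
  p = 14/134 = 0.104478; p^2 = 0.104478^2 = 0.010916
  p = 36/134 = 0.268657; p^2 = 0.268657^2 = 0.072177
sum(p^2) = 0.098240 + 0.004511 + 0.024560 + 0.008020 + 0.010916 + 0.072177 = 0.218424
D = 1 - 0.218424 = 0.781576 ≈ 0.7816

0.7816


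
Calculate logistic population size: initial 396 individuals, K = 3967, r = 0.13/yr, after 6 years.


(K - N0)/N0 = (3967 - 396)/396 = 3571/396 = 9.01768
r*t = 0.13 * 6 = 0.78; exp(-0.78) = 0.458406
9.01768 * 0.458406 = 4.13376
1 + 4.13376 = 5.13376
N = 3967 / 5.13376 = 772.728 ≈ 773

773


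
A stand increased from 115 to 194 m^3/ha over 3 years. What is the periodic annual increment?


PAI = (V2 - V1) / period = (194 - 115) / 3 = 79 / 3 = 26.3333 ≈ 26.33 m^3/ha/yr

26.33 m^3/ha/yr


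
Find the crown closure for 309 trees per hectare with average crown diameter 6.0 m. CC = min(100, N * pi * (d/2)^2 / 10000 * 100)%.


(d/2)^2 = (6.0/2)^2 = 3^2 = 9
Crown area = 3.141593 * 9 = 28.2743 m^2
N * area / 10000 * 100 = 309 * 28.2743 / 10000 * 100 = 87.3676
CC = min(100, 87.3676) = 87.3676 ≈ 87.4%

87.4%


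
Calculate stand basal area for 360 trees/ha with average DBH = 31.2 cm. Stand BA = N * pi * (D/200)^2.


(D/200)^2 = (31.2/200)^2 = 0.156^2 = 0.024336
Individual BA = 3.141593 * 0.024336 = 0.0764538 m^2
Stand BA = 360 * 0.0764538 = 27.5234 ≈ 27.52 m^2/ha

27.52 m^2/ha


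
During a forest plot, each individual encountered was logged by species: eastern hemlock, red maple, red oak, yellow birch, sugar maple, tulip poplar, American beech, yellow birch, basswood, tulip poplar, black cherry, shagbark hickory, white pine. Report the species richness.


Total individuals logged = 13
Distinct species (count of individuals): eastern hemlock (1), red maple (1), red oak (1), yellow birch (2), sugar maple (1), tulip poplar (2), American beech (1), basswood (1), black cherry (1), shagbark hickory (1), white pine (1)
Species richness = number of distinct species = 11

11


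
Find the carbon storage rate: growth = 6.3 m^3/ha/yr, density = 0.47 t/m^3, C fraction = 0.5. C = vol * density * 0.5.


C = 6.3 * 0.47 * 0.5 = 1.4805 ≈ 1.48 t C/ha/yr

1.48 t C/ha/yr


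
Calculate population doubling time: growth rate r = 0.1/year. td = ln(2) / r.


td = ln(2) / 0.1 = 0.693147 / 0.1 = 6.93147 ≈ 6.9 years

6.9 years


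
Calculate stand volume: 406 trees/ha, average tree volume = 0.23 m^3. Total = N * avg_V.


V_stand = 406 * 0.23 = 93.38 ≈ 93.4 m^3/ha

93.4 m^3/ha


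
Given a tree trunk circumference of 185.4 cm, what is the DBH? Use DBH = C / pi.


DBH = C / pi = 185.4 / 3.141593 = 59.0146 ≈ 59.01 cm

59.01 cm


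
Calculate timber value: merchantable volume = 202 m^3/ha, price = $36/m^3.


Value = 202 * 36 = $7272/ha

$7272/ha


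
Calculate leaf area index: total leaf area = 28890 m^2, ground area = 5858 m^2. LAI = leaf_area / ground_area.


LAI = 28890 / 5858 = 4.9317 ≈ 4.93

4.93


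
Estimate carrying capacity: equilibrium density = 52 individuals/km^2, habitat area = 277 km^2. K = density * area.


K = 52 * 277 = 14404 individuals

14404 individuals


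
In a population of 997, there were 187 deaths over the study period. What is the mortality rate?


Mortality rate = 187 / 997 = 0.187563 ≈ 0.1876

0.1876


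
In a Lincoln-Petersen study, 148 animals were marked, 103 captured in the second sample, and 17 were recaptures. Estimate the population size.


N = M * C / R = 148 * 103 / 17 = 15244 / 17 = 896.71 ≈ 897

897 individuals


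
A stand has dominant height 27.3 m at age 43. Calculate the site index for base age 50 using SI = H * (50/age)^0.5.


50/43 = 1.16279
(1.16279)^0.5 = 1.07833
SI = 27.3 * 1.07833 = 29.4384 ≈ 29.4 m

29.4 m


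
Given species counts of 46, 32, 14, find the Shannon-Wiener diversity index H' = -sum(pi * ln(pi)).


Total N = 46 + 32 + 14 = 92
Per-species terms:
  p = 46/92 = 0.500000; ln(p) = -0.693147; p*ln(p) = 0.500000 * (-0.693147) = -0.346574
  p = 32/92 = 0.347826; ln(p) = -1.056053; p*ln(p) = 0.347826 * (-1.056053) = -0.367323
  p = 14/92 = 0.152174; ln(p) = -1.882731; p*ln(p) = 0.152174 * (-1.882731) = -0.286503
sum(p*ln(p)) = (-0.346574) + (-0.367323) + (-0.286503) = -1.000400
H' = -(-1.000400) = 1.000400 ≈ 1.0004

1.0004


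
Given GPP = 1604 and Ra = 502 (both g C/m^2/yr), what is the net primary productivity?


NPP = GPP - Ra = 1604 - 502 = 1102 g C/m^2/yr

1102 g C/m^2/yr


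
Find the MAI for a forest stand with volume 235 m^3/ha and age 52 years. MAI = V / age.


MAI = 235 / 52 = 4.5192 ≈ 4.52 m^3/ha/yr

4.52 m^3/ha/yr


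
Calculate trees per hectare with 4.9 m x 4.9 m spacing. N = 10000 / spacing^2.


N = 10000 / 4.9^2 = 10000 / 24.01 = 416.493 ≈ 416 trees/ha

416 trees/ha


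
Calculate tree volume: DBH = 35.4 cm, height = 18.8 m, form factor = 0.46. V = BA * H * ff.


(D/200)^2 = (35.4/200)^2 = 0.177^2 = 0.031329
BA = 3.141593 * 0.031329 = 0.0984230 m^2
V = 0.0984230 * 18.8 * 0.46 = 0.851162 ≈ 0.851 m^3

0.851 m^3


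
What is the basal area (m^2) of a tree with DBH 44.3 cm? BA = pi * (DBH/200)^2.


D/200 = 44.3/200 = 0.2215 m
(D/200)^2 = 0.2215^2 = 0.04906225
BA = 3.141593 * 0.04906225 = 0.154134 ≈ 0.1541 m^2

0.1541 m^2


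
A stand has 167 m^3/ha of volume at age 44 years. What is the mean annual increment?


MAI = 167 / 44 = 3.7955 ≈ 3.80 m^3/ha/yr

3.80 m^3/ha/yr


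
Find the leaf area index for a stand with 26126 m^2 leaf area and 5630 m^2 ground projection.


LAI = 26126 / 5630 = 4.6405 ≈ 4.64

4.64


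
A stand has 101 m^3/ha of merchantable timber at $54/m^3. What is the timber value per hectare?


Value = 101 * 54 = $5454/ha

$5454/ha


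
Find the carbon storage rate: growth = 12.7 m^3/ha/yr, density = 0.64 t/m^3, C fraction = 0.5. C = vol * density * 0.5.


C = 12.7 * 0.64 * 0.5 = 4.064 ≈ 4.06 t C/ha/yr

4.06 t C/ha/yr


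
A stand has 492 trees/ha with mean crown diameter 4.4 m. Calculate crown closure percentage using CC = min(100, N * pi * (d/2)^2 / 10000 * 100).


(d/2)^2 = (4.4/2)^2 = 2.2^2 = 4.84
Crown area = 3.141593 * 4.84 = 15.2053 m^2
N * area / 10000 * 100 = 492 * 15.2053 / 10000 * 100 = 74.8101
CC = min(100, 74.8101) = 74.8101 ≈ 74.8%

74.8%


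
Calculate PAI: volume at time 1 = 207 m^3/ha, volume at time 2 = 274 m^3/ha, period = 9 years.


PAI = (V2 - V1) / period = (274 - 207) / 9 = 67 / 9 = 7.4444 ≈ 7.44 m^3/ha/yr

7.44 m^3/ha/yr


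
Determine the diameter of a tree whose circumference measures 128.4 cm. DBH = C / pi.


DBH = C / pi = 128.4 / 3.141593 = 40.8710 ≈ 40.87 cm

40.87 cm


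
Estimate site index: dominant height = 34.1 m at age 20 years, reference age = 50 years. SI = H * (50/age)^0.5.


50/20 = 2.50000
(2.50000)^0.5 = 1.58114
SI = 34.1 * 1.58114 = 53.9169 ≈ 53.9 m

53.9 m


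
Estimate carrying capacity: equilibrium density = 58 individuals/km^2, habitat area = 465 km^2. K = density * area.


K = 58 * 465 = 26970 individuals

26970 individuals


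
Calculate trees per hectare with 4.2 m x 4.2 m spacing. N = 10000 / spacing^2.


N = 10000 / 4.2^2 = 10000 / 17.64 = 566.893 ≈ 567 trees/ha

567 trees/ha


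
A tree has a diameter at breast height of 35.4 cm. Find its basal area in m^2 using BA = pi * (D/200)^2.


D/200 = 35.4/200 = 0.177 m
(D/200)^2 = 0.177^2 = 0.031329
BA = 3.141593 * 0.031329 = 0.0984230 ≈ 0.0984 m^2

0.0984 m^2


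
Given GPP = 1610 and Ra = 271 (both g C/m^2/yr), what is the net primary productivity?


NPP = GPP - Ra = 1610 - 271 = 1339 g C/m^2/yr

1339 g C/m^2/yr


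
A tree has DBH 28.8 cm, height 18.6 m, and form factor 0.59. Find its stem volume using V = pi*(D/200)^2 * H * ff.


(D/200)^2 = (28.8/200)^2 = 0.144^2 = 0.020736
BA = 3.141593 * 0.020736 = 0.0651441 m^2
V = 0.0651441 * 18.6 * 0.59 = 0.714891 ≈ 0.715 m^3

0.715 m^3


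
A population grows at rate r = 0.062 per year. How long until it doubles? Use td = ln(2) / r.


td = ln(2) / 0.062 = 0.693147 / 0.062 = 11.1798 ≈ 11.2 years

11.2 years


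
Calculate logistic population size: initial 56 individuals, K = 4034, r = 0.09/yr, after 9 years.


(K - N0)/N0 = (4034 - 56)/56 = 3978/56 = 71.0357
r*t = 0.09 * 9 = 0.81; exp(-0.81) = 0.444858
71.0357 * 0.444858 = 31.6008
1 + 31.6008 = 32.6008
N = 4034 / 32.6008 = 123.739 ≈ 124

124


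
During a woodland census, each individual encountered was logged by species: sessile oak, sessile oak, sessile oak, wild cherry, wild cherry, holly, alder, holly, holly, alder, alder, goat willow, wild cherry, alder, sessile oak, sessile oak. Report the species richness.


Total individuals logged = 16
Distinct species (count of individuals): sessile oak (5), wild cherry (3), holly (3), alder (4), goat willow (1)
Species richness = number of distinct species = 5

5


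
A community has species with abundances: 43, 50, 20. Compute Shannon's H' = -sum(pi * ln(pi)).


Total N = 43 + 50 + 20 = 113
Per-species terms:
  p = 43/113 = 0.380531; ln(p) = -0.966188; p*ln(p) = 0.380531 * (-0.966188) = -0.367664
  p = 50/113 = 0.442478; ln(p) = -0.815365; p*ln(p) = 0.442478 * (-0.815365) = -0.360781
  p = 20/113 = 0.176991; ln(p) = -1.731656; p*ln(p) = 0.176991 * (-1.731656) = -0.306488
sum(p*ln(p)) = (-0.367664) + (-0.360781) + (-0.306488) = -1.034933
H' = -(-1.034933) = 1.034933 ≈ 1.0349

1.0349


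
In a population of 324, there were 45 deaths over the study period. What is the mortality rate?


Mortality rate = 45 / 324 = 0.138889 ≈ 0.1389

0.1389


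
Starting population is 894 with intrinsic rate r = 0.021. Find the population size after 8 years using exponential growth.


r*t = 0.021 * 8 = 0.168
exp(0.168) = 1.18294
N = 894 * 1.18294 = 1057.55 ≈ 1058

1058


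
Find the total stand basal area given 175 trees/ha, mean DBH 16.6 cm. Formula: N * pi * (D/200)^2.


(D/200)^2 = (16.6/200)^2 = 0.083^2 = 0.006889
Individual BA = 3.141593 * 0.006889 = 0.0216424 m^2
Stand BA = 175 * 0.0216424 = 3.78742 ≈ 3.79 m^2/ha

3.79 m^2/ha


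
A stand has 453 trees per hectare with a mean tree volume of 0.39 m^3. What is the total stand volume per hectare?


V_stand = 453 * 0.39 = 176.67 ≈ 176.7 m^3/ha

176.7 m^3/ha


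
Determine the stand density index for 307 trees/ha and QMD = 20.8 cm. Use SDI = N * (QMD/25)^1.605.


QMD/25 = 20.8/25 = 0.832
(0.832)^1.605 = exp(1.605 * ln(0.832)) = exp(1.605 * (-0.183923)) = exp(-0.295196) = 0.744386
SDI = 307 * 0.744386 = 228.527 ≈ 229

229


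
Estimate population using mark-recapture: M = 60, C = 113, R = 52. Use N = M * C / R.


N = M * C / R = 60 * 113 / 52 = 6780 / 52 = 130.38 ≈ 130

130 individuals


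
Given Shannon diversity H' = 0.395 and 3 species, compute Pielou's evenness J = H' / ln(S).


ln(3) = 1.09861
J = H' / ln(S) = 0.395 / 1.09861 = 0.359545 ≈ 0.3595

0.3595


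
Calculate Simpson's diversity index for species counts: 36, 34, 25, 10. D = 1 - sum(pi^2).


Total N = 36 + 34 + 25 + 10 = 105
Per-species terms:
  p = 36/105 = 0.342857; p^2 = 0.342857^2 = 0.117551
  p = 34/105 = 0.323810; p^2 = 0.323810^2 = 0.104853
  p = 25/105 = 0.238095; p^2 = 0.238095^2 = 0.056689
  p = 10/105 = 0.095238; p^2 = 0.095238^2 = 0.009070
sum(p^2) = 0.117551 + 0.104853 + 0.056689 + 0.009070 = 0.288163
D = 1 - 0.288163 = 0.711837 ≈ 0.7118

0.7118


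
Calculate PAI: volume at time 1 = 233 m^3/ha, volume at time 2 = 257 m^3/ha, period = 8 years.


PAI = (V2 - V1) / period = (257 - 233) / 8 = 24 / 8 = 3.00 m^3/ha/yr

3.00 m^3/ha/yr


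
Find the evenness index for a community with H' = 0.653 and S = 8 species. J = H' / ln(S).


ln(8) = 2.07944
J = H' / ln(S) = 0.653 / 2.07944 = 0.314027 ≈ 0.3140

0.3140


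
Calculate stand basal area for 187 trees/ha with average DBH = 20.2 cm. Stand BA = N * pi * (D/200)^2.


(D/200)^2 = (20.2/200)^2 = 0.101^2 = 0.010201
Individual BA = 3.141593 * 0.010201 = 0.0320474 m^2
Stand BA = 187 * 0.0320474 = 5.99286 ≈ 5.99 m^2/ha

5.99 m^2/ha


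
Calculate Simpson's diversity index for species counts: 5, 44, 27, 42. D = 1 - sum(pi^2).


Total N = 5 + 44 + 27 + 42 = 118
Per-species terms:
  p = 5/118 = 0.042373; p^2 = 0.042373^2 = 0.001795
  p = 44/118 = 0.372881; p^2 = 0.372881^2 = 0.139040
  p = 27/118 = 0.228814; p^2 = 0.228814^2 = 0.052356
  p = 42/118 = 0.355932; p^2 = 0.355932^2 = 0.126688
sum(p^2) = 0.001795 + 0.139040 + 0.052356 + 0.126688 = 0.319879
D = 1 - 0.319879 = 0.680121 ≈ 0.6801

0.6801


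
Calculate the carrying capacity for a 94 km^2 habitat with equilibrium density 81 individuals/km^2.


K = 81 * 94 = 7614 individuals

7614 individuals


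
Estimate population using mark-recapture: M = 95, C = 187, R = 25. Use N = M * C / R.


N = M * C / R = 95 * 187 / 25 = 17765 / 25 = 710.60 ≈ 711

711 individuals


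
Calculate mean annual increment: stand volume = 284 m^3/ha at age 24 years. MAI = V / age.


MAI = 284 / 24 = 11.8333 ≈ 11.83 m^3/ha/yr

11.83 m^3/ha/yr


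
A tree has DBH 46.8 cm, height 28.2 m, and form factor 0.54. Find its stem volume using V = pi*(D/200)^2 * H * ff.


(D/200)^2 = (46.8/200)^2 = 0.234^2 = 0.054756
BA = 3.141593 * 0.054756 = 0.172021 m^2
V = 0.172021 * 28.2 * 0.54 = 2.61954 ≈ 2.620 m^3

2.620 m^3


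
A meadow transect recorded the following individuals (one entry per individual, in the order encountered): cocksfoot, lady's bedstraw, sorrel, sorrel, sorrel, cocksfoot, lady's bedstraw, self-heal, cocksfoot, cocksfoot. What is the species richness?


Total individuals logged = 10
Distinct species (count of individuals): cocksfoot (4), lady's bedstraw (2), sorrel (3), self-heal (1)
Species richness = number of distinct species = 4

4


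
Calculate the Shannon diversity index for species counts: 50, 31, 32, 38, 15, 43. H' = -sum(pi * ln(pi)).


Total N = 50 + 31 + 32 + 38 + 15 + 43 = 209
Per-species terms:
  p = 50/209 = 0.239234; ln(p) = -1.430313; p*ln(p) = 0.239234 * (-1.430313) = -0.342180
  p = 31/209 = 0.148325; ln(p) = -1.908349; p*ln(p) = 0.148325 * (-1.908349) = -0.283056
  p = 32/209 = 0.153110; ln(p) = -1.876599; p*ln(p) = 0.153110 * (-1.876599) = -0.287326
  p = 38/209 = 0.181818; ln(p) = -1.704749; p*ln(p) = 0.181818 * (-1.704749) = -0.309954
  p = 15/209 = 0.071770; ln(p) = -2.634289; p*ln(p) = 0.071770 * (-2.634289) = -0.189063
  p = 43/209 = 0.205742; ln(p) = -1.581132; p*ln(p) = 0.205742 * (-1.581132) = -0.325305
sum(p*ln(p)) = (-0.342180) + (-0.283056) + (-0.287326) + (-0.309954) + (-0.189063) + (-0.325305) = -1.736884
H' = -(-1.736884) = 1.736884 ≈ 1.7369

1.7369


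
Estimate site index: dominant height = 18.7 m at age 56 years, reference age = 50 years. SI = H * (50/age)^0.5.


50/56 = 0.892857
(0.892857)^0.5 = 0.944911
SI = 18.7 * 0.944911 = 17.6698 ≈ 17.7 m

17.7 m


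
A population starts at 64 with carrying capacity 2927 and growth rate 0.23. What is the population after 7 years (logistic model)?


(K - N0)/N0 = (2927 - 64)/64 = 2863/64 = 44.7344
r*t = 0.23 * 7 = 1.61; exp(-1.61) = 0.199888
44.7344 * 0.199888 = 8.94187
1 + 8.94187 = 9.94187
N = 2927 / 9.94187 = 294.411 ≈ 294

294


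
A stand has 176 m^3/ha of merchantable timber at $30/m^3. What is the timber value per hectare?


Value = 176 * 30 = $5280/ha

$5280/ha


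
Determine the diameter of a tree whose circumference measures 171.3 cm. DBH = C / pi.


DBH = C / pi = 171.3 / 3.141593 = 54.5265 ≈ 54.53 cm

54.53 cm


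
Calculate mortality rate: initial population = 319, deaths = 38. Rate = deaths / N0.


Mortality rate = 38 / 319 = 0.119122 ≈ 0.1191

0.1191


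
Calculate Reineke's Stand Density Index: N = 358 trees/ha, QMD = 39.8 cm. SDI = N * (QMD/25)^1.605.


QMD/25 = 39.8/25 = 1.592
(1.592)^1.605 = exp(1.605 * ln(1.592)) = exp(1.605 * 0.464991) = exp(0.746311) = 2.10920
SDI = 358 * 2.10920 = 755.094 ≈ 755

755


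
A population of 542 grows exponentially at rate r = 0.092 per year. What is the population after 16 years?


r*t = 0.092 * 16 = 1.472
exp(1.472) = 4.35794
N = 542 * 4.35794 = 2362.00 ≈ 2362

2362


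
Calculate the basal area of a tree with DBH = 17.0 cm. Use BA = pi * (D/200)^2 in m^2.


D/200 = 17.0/200 = 0.085 m
(D/200)^2 = 0.085^2 = 0.007225
BA = 3.141593 * 0.007225 = 0.0226980 ≈ 0.0227 m^2

0.0227 m^2


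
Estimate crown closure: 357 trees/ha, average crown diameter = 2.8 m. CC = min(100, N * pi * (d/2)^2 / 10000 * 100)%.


(d/2)^2 = (2.8/2)^2 = 1.4^2 = 1.96
Crown area = 3.141593 * 1.96 = 6.15752 m^2
N * area / 10000 * 100 = 357 * 6.15752 / 10000 * 100 = 21.9823
CC = min(100, 21.9823) = 21.9823 ≈ 22.0%

22.0%


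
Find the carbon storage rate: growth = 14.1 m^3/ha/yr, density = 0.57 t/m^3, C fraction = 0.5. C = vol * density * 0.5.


C = 14.1 * 0.57 * 0.5 = 4.0185 ≈ 4.02 t C/ha/yr

4.02 t C/ha/yr


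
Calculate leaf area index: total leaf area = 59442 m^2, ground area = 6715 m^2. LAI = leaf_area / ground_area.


LAI = 59442 / 6715 = 8.8521 ≈ 8.85

8.85


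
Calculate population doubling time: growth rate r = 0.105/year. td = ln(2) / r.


td = ln(2) / 0.105 = 0.693147 / 0.105 = 6.60140 ≈ 6.6 years

6.6 years


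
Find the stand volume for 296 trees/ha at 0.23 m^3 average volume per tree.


V_stand = 296 * 0.23 = 68.08 ≈ 68.1 m^3/ha

68.1 m^3/ha


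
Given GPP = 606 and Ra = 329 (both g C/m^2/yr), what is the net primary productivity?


NPP = GPP - Ra = 606 - 329 = 277 g C/m^2/yr

277 g C/m^2/yr


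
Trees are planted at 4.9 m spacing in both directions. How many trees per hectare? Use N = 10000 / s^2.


N = 10000 / 4.9^2 = 10000 / 24.01 = 416.493 ≈ 416 trees/ha

416 trees/ha


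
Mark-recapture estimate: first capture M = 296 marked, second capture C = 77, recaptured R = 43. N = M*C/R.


N = M * C / R = 296 * 77 / 43 = 22792 / 43 = 530.05 ≈ 530

530 individuals


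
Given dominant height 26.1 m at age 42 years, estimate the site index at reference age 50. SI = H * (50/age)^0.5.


50/42 = 1.19048
(1.19048)^0.5 = 1.09109
SI = 26.1 * 1.09109 = 28.4774 ≈ 28.5 m

28.5 m


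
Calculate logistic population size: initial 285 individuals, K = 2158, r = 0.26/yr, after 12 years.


(K - N0)/N0 = (2158 - 285)/285 = 1873/285 = 6.57193
r*t = 0.26 * 12 = 3.12; exp(-3.12) = 0.0441572
6.57193 * 0.0441572 = 0.290198
1 + 0.290198 = 1.29020
N = 2158 / 1.29020 = 1672.61 ≈ 1673

1673


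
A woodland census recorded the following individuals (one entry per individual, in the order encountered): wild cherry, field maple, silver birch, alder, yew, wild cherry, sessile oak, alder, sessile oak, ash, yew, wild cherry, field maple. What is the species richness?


Total individuals logged = 13
Distinct species (count of individuals): wild cherry (3), field maple (2), silver birch (1), alder (2), yew (2), sessile oak (2), ash (1)
Species richness = number of distinct species = 7

7


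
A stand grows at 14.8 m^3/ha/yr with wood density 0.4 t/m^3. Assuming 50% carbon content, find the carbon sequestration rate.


C = 14.8 * 0.4 * 0.5 = 2.96 t C/ha/yr

2.96 t C/ha/yr


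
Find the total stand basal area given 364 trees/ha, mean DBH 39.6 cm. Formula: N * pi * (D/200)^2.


(D/200)^2 = (39.6/200)^2 = 0.198^2 = 0.039204
Individual BA = 3.141593 * 0.039204 = 0.123163 m^2
Stand BA = 364 * 0.123163 = 44.8313 ≈ 44.83 m^2/ha

44.83 m^2/ha


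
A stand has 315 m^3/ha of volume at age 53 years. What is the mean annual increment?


MAI = 315 / 53 = 5.9434 ≈ 5.94 m^3/ha/yr

5.94 m^3/ha/yr


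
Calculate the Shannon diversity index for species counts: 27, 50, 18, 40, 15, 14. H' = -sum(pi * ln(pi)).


Total N = 27 + 50 + 18 + 40 + 15 + 14 = 164
Per-species terms:
  p = 27/164 = 0.164634; ln(p) = -1.804030; p*ln(p) = 0.164634 * (-1.804030) = -0.297005
  p = 50/164 = 0.304878; ln(p) = -1.187844; p*ln(p) = 0.304878 * (-1.187844) = -0.362148
  p = 18/164 = 0.109756; ln(p) = -2.209496; p*ln(p) = 0.109756 * (-2.209496) = -0.242505
  p = 40/164 = 0.243902; ln(p) = -1.410989; p*ln(p) = 0.243902 * (-1.410989) = -0.344143
  p = 15/164 = 0.091463; ln(p) = -2.391821; p*ln(p) = 0.091463 * (-2.391821) = -0.218763
  p = 14/164 = 0.085366; ln(p) = -2.460807; p*ln(p) = 0.085366 * (-2.460807) = -0.210069
sum(p*ln(p)) = (-0.297005) + (-0.362148) + (-0.242505) + (-0.344143) + (-0.218763) + (-0.210069) = -1.674633
H' = -(-1.674633) = 1.674633 ≈ 1.6746

1.6746


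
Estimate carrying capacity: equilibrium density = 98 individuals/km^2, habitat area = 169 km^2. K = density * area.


K = 98 * 169 = 16562 individuals

16562 individuals


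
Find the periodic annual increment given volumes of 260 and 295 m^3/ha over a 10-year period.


PAI = (V2 - V1) / period = (295 - 260) / 10 = 35 / 10 = 3.50 m^3/ha/yr

3.50 m^3/ha/yr


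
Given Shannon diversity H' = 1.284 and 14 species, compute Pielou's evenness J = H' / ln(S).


ln(14) = 2.63906
J = H' / ln(S) = 1.284 / 2.63906 = 0.486537 ≈ 0.4865

0.4865


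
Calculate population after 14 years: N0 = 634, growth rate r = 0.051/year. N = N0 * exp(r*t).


r*t = 0.051 * 14 = 0.714
exp(0.714) = 2.04214
N = 634 * 2.04214 = 1294.72 ≈ 1295

1295


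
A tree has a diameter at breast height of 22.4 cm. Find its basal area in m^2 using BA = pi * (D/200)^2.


D/200 = 22.4/200 = 0.112 m
(D/200)^2 = 0.112^2 = 0.012544
BA = 3.141593 * 0.012544 = 0.0394081 ≈ 0.0394 m^2

0.0394 m^2


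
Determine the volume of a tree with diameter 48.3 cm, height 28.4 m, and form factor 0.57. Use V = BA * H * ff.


(D/200)^2 = (48.3/200)^2 = 0.2415^2 = 0.05832225
BA = 3.141593 * 0.05832225 = 0.183225 m^2
V = 0.183225 * 28.4 * 0.57 = 2.96605 ≈ 2.966 m^3

2.966 m^3


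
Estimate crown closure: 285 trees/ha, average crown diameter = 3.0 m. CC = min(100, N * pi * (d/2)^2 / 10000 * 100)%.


(d/2)^2 = (3.0/2)^2 = 1.5^2 = 2.25
Crown area = 3.141593 * 2.25 = 7.06858 m^2
N * area / 10000 * 100 = 285 * 7.06858 / 10000 * 100 = 20.1455
CC = min(100, 20.1455) = 20.1455 ≈ 20.1%

20.1%


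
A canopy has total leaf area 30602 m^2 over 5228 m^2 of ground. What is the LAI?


LAI = 30602 / 5228 = 5.8535 ≈ 5.85

5.85


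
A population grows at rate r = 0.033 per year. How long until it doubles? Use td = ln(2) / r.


td = ln(2) / 0.033 = 0.693147 / 0.033 = 21.0045 ≈ 21.0 years

21.0 years


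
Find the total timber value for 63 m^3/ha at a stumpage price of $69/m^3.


Value = 63 * 69 = $4347/ha

$4347/ha


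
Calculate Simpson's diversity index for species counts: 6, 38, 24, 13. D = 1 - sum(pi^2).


Total N = 6 + 38 + 24 + 13 = 81
Per-species terms:
  p = 6/81 = 0.074074; p^2 = 0.074074^2 = 0.005487
  p = 38/81 = 0.469136; p^2 = 0.469136^2 = 0.220089
  p = 24/81 = 0.296296; p^2 = 0.296296^2 = 0.087791
  p = 13/81 = 0.160494; p^2 = 0.160494^2 = 0.025758
sum(p^2) = 0.005487 + 0.220089 + 0.087791 + 0.025758 = 0.339125
D = 1 - 0.339125 = 0.660875 ≈ 0.6609

0.6609


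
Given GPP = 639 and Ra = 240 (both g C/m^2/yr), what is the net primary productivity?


NPP = GPP - Ra = 639 - 240 = 399 g C/m^2/yr

399 g C/m^2/yr


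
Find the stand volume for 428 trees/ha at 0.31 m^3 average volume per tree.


V_stand = 428 * 0.31 = 132.68 ≈ 132.7 m^3/ha

132.7 m^3/ha


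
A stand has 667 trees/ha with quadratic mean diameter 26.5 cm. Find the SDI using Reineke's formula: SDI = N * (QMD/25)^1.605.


QMD/25 = 26.5/25 = 1.06
(1.06)^1.605 = exp(1.605 * ln(1.06)) = exp(1.605 * 0.0582689) = exp(0.0935216) = 1.09803
SDI = 667 * 1.09803 = 732.386 ≈ 732

732


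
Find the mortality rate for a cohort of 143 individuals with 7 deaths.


Mortality rate = 7 / 143 = 0.048951 ≈ 0.0490

0.0490


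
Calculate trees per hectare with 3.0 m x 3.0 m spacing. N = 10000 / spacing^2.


N = 10000 / 3.0^2 = 10000 / 9 = 1111.11 ≈ 1111 trees/ha

1111 trees/ha


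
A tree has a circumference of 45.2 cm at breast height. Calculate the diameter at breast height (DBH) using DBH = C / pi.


DBH = C / pi = 45.2 / 3.141593 = 14.3876 ≈ 14.39 cm

14.39 cm


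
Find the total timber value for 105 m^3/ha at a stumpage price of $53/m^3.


Value = 105 * 53 = $5565/ha

$5565/ha


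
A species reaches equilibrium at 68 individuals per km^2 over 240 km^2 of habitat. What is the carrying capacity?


K = 68 * 240 = 16320 individuals

16320 individuals


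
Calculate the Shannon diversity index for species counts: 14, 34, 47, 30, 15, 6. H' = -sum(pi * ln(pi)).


Total N = 14 + 34 + 47 + 30 + 15 + 6 = 146
Per-species terms:
  p = 14/146 = 0.095890; ln(p) = -2.344554; p*ln(p) = 0.095890 * (-2.344554) = -0.224819
  p = 34/146 = 0.232877; ln(p) = -1.457245; p*ln(p) = 0.232877 * (-1.457245) = -0.339359
  p = 47/146 = 0.321918; ln(p) = -1.133458; p*ln(p) = 0.321918 * (-1.133458) = -0.364881
  p = 30/146 = 0.205479; ln(p) = -1.582411; p*ln(p) = 0.205479 * (-1.582411) = -0.325152
  p = 15/146 = 0.102740; ln(p) = -2.275554; p*ln(p) = 0.102740 * (-2.275554) = -0.233790
  p = 6/146 = 0.041096; ln(p) = -3.191844; p*ln(p) = 0.041096 * (-3.191844) = -0.131172
sum(p*ln(p)) = (-0.224819) + (-0.339359) + (-0.364881) + (-0.325152) + (-0.233790) + (-0.131172) = -1.619173
H' = -(-1.619173) = 1.619173 ≈ 1.6192

1.6192


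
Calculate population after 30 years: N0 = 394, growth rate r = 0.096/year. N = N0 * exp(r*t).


r*t = 0.096 * 30 = 2.88
exp(2.88) = 17.8143
N = 394 * 17.8143 = 7018.83 ≈ 7019

7019


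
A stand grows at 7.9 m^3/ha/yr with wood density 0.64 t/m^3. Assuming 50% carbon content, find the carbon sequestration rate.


C = 7.9 * 0.64 * 0.5 = 2.528 ≈ 2.53 t C/ha/yr

2.53 t C/ha/yr


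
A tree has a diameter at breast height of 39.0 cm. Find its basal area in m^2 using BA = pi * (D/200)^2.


D/200 = 39.0/200 = 0.195 m
(D/200)^2 = 0.195^2 = 0.038025
BA = 3.141593 * 0.038025 = 0.119459 ≈ 0.1195 m^2

0.1195 m^2


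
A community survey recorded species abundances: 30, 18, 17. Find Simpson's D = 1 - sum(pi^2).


Total N = 30 + 18 + 17 = 65
Per-species terms:
  p = 30/65 = 0.461538; p^2 = 0.461538^2 = 0.213017
  p = 18/65 = 0.276923; p^2 = 0.276923^2 = 0.076686
  p = 17/65 = 0.261538; p^2 = 0.261538^2 = 0.068402
sum(p^2) = 0.213017 + 0.076686 + 0.068402 = 0.358105
D = 1 - 0.358105 = 0.641895 ≈ 0.6419

0.6419


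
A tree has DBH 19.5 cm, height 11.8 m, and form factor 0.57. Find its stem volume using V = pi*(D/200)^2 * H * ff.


(D/200)^2 = (19.5/200)^2 = 0.0975^2 = 0.00950625
BA = 3.141593 * 0.00950625 = 0.0298648 m^2
V = 0.0298648 * 11.8 * 0.57 = 0.200871 ≈ 0.201 m^3

0.201 m^3


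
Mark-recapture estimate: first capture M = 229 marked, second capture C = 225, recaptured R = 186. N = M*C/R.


N = M * C / R = 229 * 225 / 186 = 51525 / 186 = 277.02 ≈ 277

277 individuals


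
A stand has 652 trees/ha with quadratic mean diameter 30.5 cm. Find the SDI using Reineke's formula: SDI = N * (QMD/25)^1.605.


QMD/25 = 30.5/25 = 1.22
(1.22)^1.605 = exp(1.605 * ln(1.22)) = exp(1.605 * 0.198851) = exp(0.319156) = 1.37597
SDI = 652 * 1.37597 = 897.132 ≈ 897

897


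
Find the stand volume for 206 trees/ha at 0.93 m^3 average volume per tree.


V_stand = 206 * 0.93 = 191.58 ≈ 191.6 m^3/ha

191.6 m^3/ha


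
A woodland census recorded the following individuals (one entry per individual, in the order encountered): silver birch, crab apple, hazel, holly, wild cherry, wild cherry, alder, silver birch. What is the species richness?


Total individuals logged = 8
Distinct species (count of individuals): silver birch (2), crab apple (1), hazel (1), holly (1), wild cherry (2), alder (1)
Species richness = number of distinct species = 6

6


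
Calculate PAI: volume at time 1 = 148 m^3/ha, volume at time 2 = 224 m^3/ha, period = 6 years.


PAI = (V2 - V1) / period = (224 - 148) / 6 = 76 / 6 = 12.6667 ≈ 12.67 m^3/ha/yr

12.67 m^3/ha/yr


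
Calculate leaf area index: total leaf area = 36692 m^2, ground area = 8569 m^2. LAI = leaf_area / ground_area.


LAI = 36692 / 8569 = 4.2819 ≈ 4.28

4.28


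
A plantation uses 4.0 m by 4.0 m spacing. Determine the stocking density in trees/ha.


N = 10000 / 4.0^2 = 10000 / 16 = 625.000 ≈ 625 trees/ha

625 trees/ha


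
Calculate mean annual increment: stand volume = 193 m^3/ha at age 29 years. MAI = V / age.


MAI = 193 / 29 = 6.6552 ≈ 6.66 m^3/ha/yr

6.66 m^3/ha/yr


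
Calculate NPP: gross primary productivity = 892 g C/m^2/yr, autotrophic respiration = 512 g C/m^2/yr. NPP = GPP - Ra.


NPP = GPP - Ra = 892 - 512 = 380 g C/m^2/yr

380 g C/m^2/yr


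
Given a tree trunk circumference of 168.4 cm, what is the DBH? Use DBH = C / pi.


DBH = C / pi = 168.4 / 3.141593 = 53.6034 ≈ 53.60 cm

53.60 cm


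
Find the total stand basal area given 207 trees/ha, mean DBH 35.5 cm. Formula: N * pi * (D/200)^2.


(D/200)^2 = (35.5/200)^2 = 0.1775^2 = 0.03150625
Individual BA = 3.141593 * 0.03150625 = 0.0989798 m^2
Stand BA = 207 * 0.0989798 = 20.4888 ≈ 20.49 m^2/ha

20.49 m^2/ha


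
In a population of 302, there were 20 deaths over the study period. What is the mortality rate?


Mortality rate = 20 / 302 = 0.066225 ≈ 0.0662

0.0662


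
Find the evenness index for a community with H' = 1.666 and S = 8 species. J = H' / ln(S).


ln(8) = 2.07944
J = H' / ln(S) = 1.666 / 2.07944 = 0.801177 ≈ 0.8012

0.8012


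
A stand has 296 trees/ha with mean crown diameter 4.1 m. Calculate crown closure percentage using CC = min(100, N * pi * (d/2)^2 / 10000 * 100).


(d/2)^2 = (4.1/2)^2 = 2.05^2 = 4.2025
Crown area = 3.141593 * 4.2025 = 13.2025 m^2
N * area / 10000 * 100 = 296 * 13.2025 / 10000 * 100 = 39.0794
CC = min(100, 39.0794) = 39.0794 ≈ 39.1%

39.1%


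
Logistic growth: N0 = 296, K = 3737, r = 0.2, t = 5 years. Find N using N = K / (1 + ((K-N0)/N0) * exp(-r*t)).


(K - N0)/N0 = (3737 - 296)/296 = 3441/296 = 11.6250
r*t = 0.2 * 5 = 1; exp(-1) = 0.367879
11.6250 * 0.367879 = 4.27659
1 + 4.27659 = 5.27659
N = 3737 / 5.27659 = 708.223 ≈ 708

708


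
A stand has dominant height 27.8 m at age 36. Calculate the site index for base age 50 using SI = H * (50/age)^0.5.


50/36 = 1.38889
(1.38889)^0.5 = 1.17851
SI = 27.8 * 1.17851 = 32.7626 ≈ 32.8 m

32.8 m


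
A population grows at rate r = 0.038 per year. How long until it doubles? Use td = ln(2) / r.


td = ln(2) / 0.038 = 0.693147 / 0.038 = 18.2407 ≈ 18.2 years

18.2 years


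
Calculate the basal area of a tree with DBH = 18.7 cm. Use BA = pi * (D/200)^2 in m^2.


D/200 = 18.7/200 = 0.0935 m
(D/200)^2 = 0.0935^2 = 0.00874225
BA = 3.141593 * 0.00874225 = 0.0274646 ≈ 0.0275 m^2

0.0275 m^2


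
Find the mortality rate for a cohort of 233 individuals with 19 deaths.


Mortality rate = 19 / 233 = 0.081545 ≈ 0.0815

0.0815


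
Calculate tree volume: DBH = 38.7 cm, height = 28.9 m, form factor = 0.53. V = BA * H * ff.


(D/200)^2 = (38.7/200)^2 = 0.1935^2 = 0.03744225
BA = 3.141593 * 0.03744225 = 0.117628 m^2
V = 0.117628 * 28.9 * 0.53 = 1.80171 ≈ 1.802 m^3

1.802 m^3


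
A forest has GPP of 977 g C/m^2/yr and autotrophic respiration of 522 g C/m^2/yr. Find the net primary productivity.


NPP = GPP - Ra = 977 - 522 = 455 g C/m^2/yr

455 g C/m^2/yr


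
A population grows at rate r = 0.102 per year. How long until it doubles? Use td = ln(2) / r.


td = ln(2) / 0.102 = 0.693147 / 0.102 = 6.79556 ≈ 6.8 years

6.8 years


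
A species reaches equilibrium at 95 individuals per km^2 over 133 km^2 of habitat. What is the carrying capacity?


K = 95 * 133 = 12635 individuals

12635 individuals


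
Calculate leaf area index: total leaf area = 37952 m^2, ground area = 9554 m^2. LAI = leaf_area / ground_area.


LAI = 37952 / 9554 = 3.9724 ≈ 3.97

3.97


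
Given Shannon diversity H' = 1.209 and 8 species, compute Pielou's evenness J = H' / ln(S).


ln(8) = 2.07944
J = H' / ln(S) = 1.209 / 2.07944 = 0.581407 ≈ 0.5814

0.5814


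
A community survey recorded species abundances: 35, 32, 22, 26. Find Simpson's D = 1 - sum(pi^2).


Total N = 35 + 32 + 22 + 26 = 115
Per-species terms:
  p = 35/115 = 0.304348; p^2 = 0.304348^2 = 0.092628
  p = 32/115 = 0.278261; p^2 = 0.278261^2 = 0.077429
  p = 22/115 = 0.191304; p^2 = 0.191304^2 = 0.036597
  p = 26/115 = 0.226087; p^2 = 0.226087^2 = 0.051115
sum(p^2) = 0.092628 + 0.077429 + 0.036597 + 0.051115 = 0.257769
D = 1 - 0.257769 = 0.742231 ≈ 0.7422

0.7422


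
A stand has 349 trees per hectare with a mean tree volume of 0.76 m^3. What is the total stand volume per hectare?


V_stand = 349 * 0.76 = 265.24 ≈ 265.2 m^3/ha

265.2 m^3/ha


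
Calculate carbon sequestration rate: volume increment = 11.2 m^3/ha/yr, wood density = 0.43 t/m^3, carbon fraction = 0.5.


C = 11.2 * 0.43 * 0.5 = 2.408 ≈ 2.41 t C/ha/yr

2.41 t C/ha/yr


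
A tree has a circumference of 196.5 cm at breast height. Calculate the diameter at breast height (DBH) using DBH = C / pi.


DBH = C / pi = 196.5 / 3.141593 = 62.5479 ≈ 62.55 cm

62.55 cm


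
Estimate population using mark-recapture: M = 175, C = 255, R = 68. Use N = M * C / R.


N = M * C / R = 175 * 255 / 68 = 44625 / 68 = 656.25 ≈ 656

656 individuals


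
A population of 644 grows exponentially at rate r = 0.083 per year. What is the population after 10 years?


r*t = 0.083 * 10 = 0.83
exp(0.83) = 2.29332
N = 644 * 2.29332 = 1476.90 ≈ 1477

1477
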